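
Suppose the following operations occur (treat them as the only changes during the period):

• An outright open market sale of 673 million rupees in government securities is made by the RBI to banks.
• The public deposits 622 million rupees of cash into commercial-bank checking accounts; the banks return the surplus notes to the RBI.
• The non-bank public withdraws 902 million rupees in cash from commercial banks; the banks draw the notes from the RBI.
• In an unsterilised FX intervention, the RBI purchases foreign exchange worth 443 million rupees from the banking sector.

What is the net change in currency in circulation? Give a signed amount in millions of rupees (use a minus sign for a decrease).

RBI balance sheet:
  Assets:      Securities −673M, Foreign assets +443M
  Liabilities: Bank reserves −510M, Currency in circulation +280M
Commercial banking system:
  Assets:      Reserves at CB −510M, Securities +673M, Foreign assets −443M
  Liabilities: Checkable deposits −280M
So the change in currency in circulation is +280 million.

+280 million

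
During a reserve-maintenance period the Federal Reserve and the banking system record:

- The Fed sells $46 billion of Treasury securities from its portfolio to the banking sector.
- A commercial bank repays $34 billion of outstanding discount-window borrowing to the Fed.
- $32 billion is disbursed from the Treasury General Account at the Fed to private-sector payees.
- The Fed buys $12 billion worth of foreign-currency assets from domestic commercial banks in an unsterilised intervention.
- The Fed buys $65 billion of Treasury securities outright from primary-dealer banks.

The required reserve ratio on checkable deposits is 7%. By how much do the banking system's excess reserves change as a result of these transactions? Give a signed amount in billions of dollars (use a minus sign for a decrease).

+$26.76 billion

OMO sale (to banks) $46 billion: reserves −$46B, deposits 0.
Discount-window repayment $34 billion: reserves −$34B, deposits 0.
Government spending $32 billion: reserves +$32B, deposits +$32B.
FX purchase $12 billion: reserves +$12B, deposits 0.
OMO purchase (from banks) $65 billion: reserves +$65B, deposits 0.
Totals: Δreserves = +$29B, Δdeposits = +$32B.
Δrequired reserves = 7% × +$32B = +$2.24B.
Δexcess reserves = Δreserves − Δrequired = +$29B − (+$2.24B) = +$26.76 billion.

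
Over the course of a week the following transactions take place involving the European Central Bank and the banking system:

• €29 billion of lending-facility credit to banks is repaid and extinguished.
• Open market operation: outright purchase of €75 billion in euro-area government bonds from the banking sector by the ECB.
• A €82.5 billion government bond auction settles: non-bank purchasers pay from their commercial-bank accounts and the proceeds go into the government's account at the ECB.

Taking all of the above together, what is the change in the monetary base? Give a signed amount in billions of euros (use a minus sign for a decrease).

-€36.5 billion

ECB balance sheet:
  Assets:      Securities +€75B, Loans to banks −€29B
  Liabilities: Bank reserves −€36.5B, Government deposits +€82.5B
Monetary base = currency + reserves: 0 + (−€36.5B) = -€36.5 billion.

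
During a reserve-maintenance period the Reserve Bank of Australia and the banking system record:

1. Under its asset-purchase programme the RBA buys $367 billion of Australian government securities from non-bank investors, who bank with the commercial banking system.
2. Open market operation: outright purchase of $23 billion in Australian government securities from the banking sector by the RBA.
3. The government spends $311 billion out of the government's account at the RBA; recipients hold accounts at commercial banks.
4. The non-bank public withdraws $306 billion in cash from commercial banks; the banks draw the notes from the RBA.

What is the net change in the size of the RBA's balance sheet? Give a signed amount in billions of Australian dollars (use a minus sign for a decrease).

+$390 billion

RBA balance sheet:
  Assets:      Securities +$390B
  Liabilities: Bank reserves +$395B, Currency in circulation +$306B, Government deposits −$311B
Commercial banking system:
  Assets:      Reserves at CB +$395B, Securities −$23B
  Liabilities: Checkable deposits +$372B
Change in total RBA assets = +$390 billion.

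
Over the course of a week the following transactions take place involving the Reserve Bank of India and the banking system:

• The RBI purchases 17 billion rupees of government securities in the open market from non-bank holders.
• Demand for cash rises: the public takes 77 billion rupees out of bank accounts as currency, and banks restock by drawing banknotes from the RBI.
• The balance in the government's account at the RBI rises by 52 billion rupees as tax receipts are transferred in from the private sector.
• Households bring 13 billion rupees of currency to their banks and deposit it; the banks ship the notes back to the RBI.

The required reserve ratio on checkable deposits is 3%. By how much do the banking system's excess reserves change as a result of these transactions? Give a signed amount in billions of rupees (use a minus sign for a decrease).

Asset purchase (from non-banks) 17 billion rupees: reserves +17B, deposits +17B.
Currency withdrawal 77 billion rupees: reserves −77B, deposits −77B.
Government account inflow 52 billion rupees: reserves −52B, deposits −52B.
Currency deposit 13 billion rupees: reserves +13B, deposits +13B.
Totals: Δreserves = −99B, Δdeposits = −99B.
Δrequired reserves = 3% × −99B = −2.97B.
Δexcess reserves = Δreserves − Δrequired = −99B − (−2.97B) = -96.03 billion.

-96.03 billion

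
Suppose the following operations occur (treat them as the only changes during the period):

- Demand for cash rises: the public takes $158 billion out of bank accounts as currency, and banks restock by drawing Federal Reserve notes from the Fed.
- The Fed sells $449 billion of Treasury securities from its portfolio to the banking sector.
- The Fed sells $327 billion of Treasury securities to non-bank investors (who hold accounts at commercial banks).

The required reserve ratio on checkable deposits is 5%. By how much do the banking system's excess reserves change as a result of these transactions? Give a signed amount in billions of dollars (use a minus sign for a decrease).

-$909.75 billion

Currency withdrawal $158 billion: reserves −$158B, deposits −$158B.
OMO sale (to banks) $449 billion: reserves −$449B, deposits 0.
Asset sale (to non-banks) $327 billion: reserves −$327B, deposits −$327B.
Totals: Δreserves = −$934B, Δdeposits = −$485B.
Δrequired reserves = 5% × −$485B = −$24.25B.
Δexcess reserves = Δreserves − Δrequired = −$934B − (−$24.25B) = -$909.75 billion.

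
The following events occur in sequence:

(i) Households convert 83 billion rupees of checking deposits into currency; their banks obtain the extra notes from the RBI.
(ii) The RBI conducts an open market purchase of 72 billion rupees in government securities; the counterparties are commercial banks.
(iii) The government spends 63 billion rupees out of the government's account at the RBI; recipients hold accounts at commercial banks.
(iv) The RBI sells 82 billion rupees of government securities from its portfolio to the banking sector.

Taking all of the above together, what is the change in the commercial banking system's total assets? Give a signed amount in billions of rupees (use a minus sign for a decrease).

Currency withdrawal 83 billion rupees: bank balance sheets shrink → −83B.
OMO purchase (from banks) 72 billion rupees: just an asset swap on bank balance sheets → 0.
Government spending 63 billion rupees: bank balance sheets expand → +63B.
OMO sale (to banks) 82 billion rupees: just an asset swap on bank balance sheets → 0.
Net: −83 + 0 + 63 + 0 = -20 billion.

-20 billion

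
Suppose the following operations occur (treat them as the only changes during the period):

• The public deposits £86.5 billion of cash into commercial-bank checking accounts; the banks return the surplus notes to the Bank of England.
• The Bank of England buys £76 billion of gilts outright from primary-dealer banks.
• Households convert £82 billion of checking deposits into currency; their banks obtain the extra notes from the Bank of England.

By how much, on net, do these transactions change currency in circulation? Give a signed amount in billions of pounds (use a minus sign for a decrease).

Currency deposit £86.5 billion: notes return to the central bank → −£86.5B.
OMO purchase (from banks) £76 billion: no currency enters or leaves circulation → 0.
Currency withdrawal £82 billion: notes leave the central bank → +£82B.
Net: −86.5 + 0 + 82 = -£4.5 billion.

-£4.5 billion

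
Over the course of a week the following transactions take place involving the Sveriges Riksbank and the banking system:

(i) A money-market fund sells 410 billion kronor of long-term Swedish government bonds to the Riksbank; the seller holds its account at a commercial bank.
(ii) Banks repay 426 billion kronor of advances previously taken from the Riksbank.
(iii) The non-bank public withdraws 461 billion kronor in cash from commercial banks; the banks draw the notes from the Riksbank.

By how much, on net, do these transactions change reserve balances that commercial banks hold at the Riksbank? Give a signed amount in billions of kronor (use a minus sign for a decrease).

Riksbank balance sheet:
  Assets:      Securities +410B, Loans to banks −426B
  Liabilities: Bank reserves −477B, Currency in circulation +461B
Commercial banking system:
  Assets:      Reserves at CB −477B
  Liabilities: Checkable deposits −51B, Borrowings from CB −426B
So the change in reserve balances that commercial banks hold at the Riksbank is -477 billion.

-477 billion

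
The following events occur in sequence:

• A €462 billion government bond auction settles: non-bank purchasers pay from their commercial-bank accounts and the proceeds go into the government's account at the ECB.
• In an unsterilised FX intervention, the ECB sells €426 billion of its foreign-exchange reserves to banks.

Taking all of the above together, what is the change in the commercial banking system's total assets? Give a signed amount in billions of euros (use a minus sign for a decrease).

Government account inflow €462 billion: bank balance sheets shrink → −€462B.
FX sale €426 billion: just an asset swap on bank balance sheets → 0.
Net: −462 + 0 = -€462 billion.

-€462 billion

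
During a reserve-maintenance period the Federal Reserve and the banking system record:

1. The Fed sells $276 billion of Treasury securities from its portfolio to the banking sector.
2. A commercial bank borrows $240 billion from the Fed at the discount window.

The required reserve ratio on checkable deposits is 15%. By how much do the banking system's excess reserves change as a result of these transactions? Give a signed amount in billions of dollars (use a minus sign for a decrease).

-$36 billion

OMO sale (to banks) $276 billion: reserves −$276B, deposits 0.
Discount-window loan $240 billion: reserves +$240B, deposits 0.
Totals: Δreserves = −$36B, Δdeposits = 0.
Δrequired reserves = 15% × 0 = 0.
Δexcess reserves = Δreserves − Δrequired = −$36B − (0) = -$36 billion.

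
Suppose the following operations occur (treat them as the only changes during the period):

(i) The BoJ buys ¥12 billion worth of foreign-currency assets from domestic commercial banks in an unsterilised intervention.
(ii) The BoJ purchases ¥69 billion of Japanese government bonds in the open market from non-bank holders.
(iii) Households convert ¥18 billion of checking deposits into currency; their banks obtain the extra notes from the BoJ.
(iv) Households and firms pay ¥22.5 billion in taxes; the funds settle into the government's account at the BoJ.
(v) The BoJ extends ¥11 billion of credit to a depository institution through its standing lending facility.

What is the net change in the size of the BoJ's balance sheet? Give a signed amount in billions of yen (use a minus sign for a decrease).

FX purchase ¥12 billion: a BoJ asset is acquired → +¥12B.
Asset purchase (from non-banks) ¥69 billion: a BoJ asset is acquired → +¥69B.
Currency withdrawal ¥18 billion: only the composition of liabilities changes → 0.
Government account inflow ¥22.5 billion: only the composition of liabilities changes → 0.
Discount-window loan ¥11 billion: a BoJ asset is acquired → +¥11B.
Net: 12 + 69 + 0 + 0 + 11 = +¥92 billion.

+¥92 billion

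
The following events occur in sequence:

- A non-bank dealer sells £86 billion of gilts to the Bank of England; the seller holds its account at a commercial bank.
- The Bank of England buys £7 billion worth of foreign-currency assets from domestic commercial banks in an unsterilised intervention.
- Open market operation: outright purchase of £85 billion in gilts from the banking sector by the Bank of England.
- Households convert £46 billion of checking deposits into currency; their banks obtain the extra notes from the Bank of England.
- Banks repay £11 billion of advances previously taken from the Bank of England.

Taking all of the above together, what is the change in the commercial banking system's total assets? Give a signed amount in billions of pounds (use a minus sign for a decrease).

+£29 billion

Asset purchase (from non-banks) £86 billion: bank balance sheets expand → +£86B.
FX purchase £7 billion: just an asset swap on bank balance sheets → 0.
OMO purchase (from banks) £85 billion: just an asset swap on bank balance sheets → 0.
Currency withdrawal £46 billion: bank balance sheets shrink → −£46B.
Discount-window repayment £11 billion: bank balance sheets shrink → −£11B.
Net: 86 + 0 + 0 − 46 − 11 = +£29 billion.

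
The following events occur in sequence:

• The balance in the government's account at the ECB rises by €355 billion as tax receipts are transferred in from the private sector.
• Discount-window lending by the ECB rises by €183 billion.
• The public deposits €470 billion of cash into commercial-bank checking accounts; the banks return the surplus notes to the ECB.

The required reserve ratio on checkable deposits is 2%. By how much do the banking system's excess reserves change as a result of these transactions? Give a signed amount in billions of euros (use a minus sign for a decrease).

+€295.7 billion

Government account inflow €355 billion: reserves −€355B, deposits −€355B.
Discount-window loan €183 billion: reserves +€183B, deposits 0.
Currency deposit €470 billion: reserves +€470B, deposits +€470B.
Totals: Δreserves = +€298B, Δdeposits = +€115B.
Δrequired reserves = 2% × +€115B = +€2.3B.
Δexcess reserves = Δreserves − Δrequired = +€298B − (+€2.3B) = +€295.7 billion.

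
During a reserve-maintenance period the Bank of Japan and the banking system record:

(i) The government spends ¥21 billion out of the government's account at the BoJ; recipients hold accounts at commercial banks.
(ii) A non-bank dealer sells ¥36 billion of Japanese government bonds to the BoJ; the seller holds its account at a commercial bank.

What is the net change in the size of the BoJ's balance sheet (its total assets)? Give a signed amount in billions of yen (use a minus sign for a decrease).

BoJ balance sheet:
  Assets:      Securities +¥36B
  Liabilities: Bank reserves +¥57B, Government deposits −¥21B
Change in total BoJ assets = +¥36 billion.

+¥36 billion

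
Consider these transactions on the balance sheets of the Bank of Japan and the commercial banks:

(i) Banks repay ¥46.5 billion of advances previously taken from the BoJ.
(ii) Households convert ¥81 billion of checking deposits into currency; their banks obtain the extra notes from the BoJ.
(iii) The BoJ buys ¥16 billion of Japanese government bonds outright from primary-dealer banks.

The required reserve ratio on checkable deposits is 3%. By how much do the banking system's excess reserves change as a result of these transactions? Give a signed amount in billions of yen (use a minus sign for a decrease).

Discount-window repayment ¥46.5 billion: reserves −¥46.5B, deposits 0.
Currency withdrawal ¥81 billion: reserves −¥81B, deposits −¥81B.
OMO purchase (from banks) ¥16 billion: reserves +¥16B, deposits 0.
Totals: Δreserves = −¥111.5B, Δdeposits = −¥81B.
Δrequired reserves = 3% × −¥81B = −¥2.43B.
Δexcess reserves = Δreserves − Δrequired = −¥111.5B − (−¥2.43B) = -¥109.07 billion.

-¥109.07 billion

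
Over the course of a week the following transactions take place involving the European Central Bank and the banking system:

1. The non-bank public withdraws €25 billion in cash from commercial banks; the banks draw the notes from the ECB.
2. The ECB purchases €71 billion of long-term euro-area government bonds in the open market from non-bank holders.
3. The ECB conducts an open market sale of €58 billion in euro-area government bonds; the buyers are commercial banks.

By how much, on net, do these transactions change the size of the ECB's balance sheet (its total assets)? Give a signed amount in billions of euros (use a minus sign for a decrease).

ECB balance sheet:
  Assets:      Securities +€13B
  Liabilities: Bank reserves −€12B, Currency in circulation +€25B
Change in total ECB assets = +€13 billion.

+€13 billion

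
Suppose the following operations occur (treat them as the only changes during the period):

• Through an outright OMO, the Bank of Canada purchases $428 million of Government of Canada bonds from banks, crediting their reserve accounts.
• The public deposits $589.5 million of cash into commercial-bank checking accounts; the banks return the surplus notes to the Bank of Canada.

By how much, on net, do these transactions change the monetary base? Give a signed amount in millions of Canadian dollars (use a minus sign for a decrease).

+$428 million

OMO purchase (from banks) $428 million: Bank of Canada balance sheet expands → +$428M.
Currency deposit $589.5 million: just a shift between currency and reserves — both are base money → 0.
Net: 428 + 0 = +$428 million.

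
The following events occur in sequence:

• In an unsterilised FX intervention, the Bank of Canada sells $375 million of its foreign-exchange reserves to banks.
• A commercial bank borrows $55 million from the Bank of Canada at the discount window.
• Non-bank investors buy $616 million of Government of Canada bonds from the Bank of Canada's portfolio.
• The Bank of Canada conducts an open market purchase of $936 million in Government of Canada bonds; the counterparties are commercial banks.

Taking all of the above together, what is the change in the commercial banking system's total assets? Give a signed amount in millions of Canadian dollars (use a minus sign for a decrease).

-$561 million

FX sale $375 million: just an asset swap on bank balance sheets → 0.
Discount-window loan $55 million: bank balance sheets expand → +$55M.
Asset sale (to non-banks) $616 million: bank balance sheets shrink → −$616M.
OMO purchase (from banks) $936 million: just an asset swap on bank balance sheets → 0.
Net: 0 + 55 − 616 + 0 = -$561 million.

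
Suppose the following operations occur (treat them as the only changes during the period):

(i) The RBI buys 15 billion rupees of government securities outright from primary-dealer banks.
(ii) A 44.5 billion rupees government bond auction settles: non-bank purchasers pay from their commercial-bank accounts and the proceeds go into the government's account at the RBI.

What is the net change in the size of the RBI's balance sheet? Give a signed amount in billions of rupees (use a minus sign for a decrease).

+15 billion

OMO purchase (from banks) 15 billion rupees: an RBI asset is acquired → +15B.
Government account inflow 44.5 billion rupees: only the composition of liabilities changes → 0.
Net: 15 + 0 = +15 billion.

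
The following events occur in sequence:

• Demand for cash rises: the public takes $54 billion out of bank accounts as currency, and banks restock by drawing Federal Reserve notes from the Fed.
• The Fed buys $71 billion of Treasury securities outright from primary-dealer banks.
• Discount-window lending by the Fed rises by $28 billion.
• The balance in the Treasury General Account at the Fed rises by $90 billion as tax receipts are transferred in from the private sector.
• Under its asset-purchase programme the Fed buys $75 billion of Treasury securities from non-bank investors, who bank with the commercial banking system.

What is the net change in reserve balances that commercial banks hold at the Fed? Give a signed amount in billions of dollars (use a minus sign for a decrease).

+$30 billion

Currency withdrawal $54 billion: banks swap reserves for currency → −$54B.
OMO purchase (from banks) $71 billion: the Fed pays by crediting reserve accounts → +$71B.
Discount-window loan $28 billion: the loan is credited to the bank's reserve account → +$28B.
Government account inflow $90 billion: funds move from bank reserves into the government account → −$90B.
Asset purchase (from non-banks) $75 billion: the Fed pays by crediting reserve accounts → +$75B.
Net: −54 + 71 + 28 − 90 + 75 = +$30 billion.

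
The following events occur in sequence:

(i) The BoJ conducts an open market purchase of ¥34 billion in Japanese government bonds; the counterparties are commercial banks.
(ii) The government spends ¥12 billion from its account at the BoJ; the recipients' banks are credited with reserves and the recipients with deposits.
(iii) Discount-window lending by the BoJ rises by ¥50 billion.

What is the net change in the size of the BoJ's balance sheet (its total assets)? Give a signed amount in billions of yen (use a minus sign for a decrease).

+¥84 billion

OMO purchase (from banks) ¥34 billion: a BoJ asset is acquired → +¥34B.
Government spending ¥12 billion: only the composition of liabilities changes → 0.
Discount-window loan ¥50 billion: a BoJ asset is acquired → +¥50B.
Net: 34 + 0 + 50 = +¥84 billion.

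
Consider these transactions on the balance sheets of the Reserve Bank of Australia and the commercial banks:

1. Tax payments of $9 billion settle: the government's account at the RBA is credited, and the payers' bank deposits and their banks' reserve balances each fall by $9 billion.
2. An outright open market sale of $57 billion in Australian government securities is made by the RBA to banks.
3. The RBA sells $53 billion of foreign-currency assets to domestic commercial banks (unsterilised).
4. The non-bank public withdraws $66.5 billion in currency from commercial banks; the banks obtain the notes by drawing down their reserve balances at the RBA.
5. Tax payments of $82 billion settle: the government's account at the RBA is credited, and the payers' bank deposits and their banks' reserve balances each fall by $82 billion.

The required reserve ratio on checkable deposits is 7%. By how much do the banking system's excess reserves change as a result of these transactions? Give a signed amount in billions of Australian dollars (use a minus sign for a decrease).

Government account inflow $9 billion: reserves −$9B, deposits −$9B.
OMO sale (to banks) $57 billion: reserves −$57B, deposits 0.
FX sale $53 billion: reserves −$53B, deposits 0.
Currency withdrawal $66.5 billion: reserves −$66.5B, deposits −$66.5B.
Government account inflow $82 billion: reserves −$82B, deposits −$82B.
Totals: Δreserves = −$267.5B, Δdeposits = −$157.5B.
Δrequired reserves = 7% × −$157.5B = −$11.025B.
Δexcess reserves = Δreserves − Δrequired = −$267.5B − (−$11.025B) = -$256.475 billion.

-$256.475 billion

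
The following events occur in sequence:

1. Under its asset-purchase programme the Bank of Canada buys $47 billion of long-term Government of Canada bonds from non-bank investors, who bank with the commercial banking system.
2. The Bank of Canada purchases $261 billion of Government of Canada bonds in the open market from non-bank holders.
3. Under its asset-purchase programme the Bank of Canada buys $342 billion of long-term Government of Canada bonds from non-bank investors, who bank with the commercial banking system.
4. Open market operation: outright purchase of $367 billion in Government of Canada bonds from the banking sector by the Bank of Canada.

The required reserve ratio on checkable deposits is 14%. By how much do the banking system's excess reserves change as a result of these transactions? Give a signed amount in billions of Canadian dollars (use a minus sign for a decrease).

Asset purchase (from non-banks) $47 billion: reserves +$47B, deposits +$47B.
Asset purchase (from non-banks) $261 billion: reserves +$261B, deposits +$261B.
Asset purchase (from non-banks) $342 billion: reserves +$342B, deposits +$342B.
OMO purchase (from banks) $367 billion: reserves +$367B, deposits 0.
Totals: Δreserves = +$1017B, Δdeposits = +$650B.
Δrequired reserves = 14% × +$650B = +$91B.
Δexcess reserves = Δreserves − Δrequired = +$1017B − (+$91B) = +$926 billion.

+$926 billion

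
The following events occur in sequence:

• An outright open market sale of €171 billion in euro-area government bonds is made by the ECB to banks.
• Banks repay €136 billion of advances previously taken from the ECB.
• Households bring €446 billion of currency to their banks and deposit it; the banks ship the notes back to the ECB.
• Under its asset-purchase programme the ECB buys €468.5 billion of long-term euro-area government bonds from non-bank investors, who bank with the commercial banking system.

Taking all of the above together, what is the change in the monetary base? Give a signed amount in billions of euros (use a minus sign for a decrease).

+€161.5 billion

OMO sale (to banks) €171 billion: ECB balance sheet contracts → −€171B.
Discount-window repayment €136 billion: ECB balance sheet contracts → −€136B.
Currency deposit €446 billion: just a shift between currency and reserves — both are base money → 0.
Asset purchase (from non-banks) €468.5 billion: ECB balance sheet expands → +€468.5B.
Net: −171 − 136 + 0 + 468.5 = +€161.5 billion.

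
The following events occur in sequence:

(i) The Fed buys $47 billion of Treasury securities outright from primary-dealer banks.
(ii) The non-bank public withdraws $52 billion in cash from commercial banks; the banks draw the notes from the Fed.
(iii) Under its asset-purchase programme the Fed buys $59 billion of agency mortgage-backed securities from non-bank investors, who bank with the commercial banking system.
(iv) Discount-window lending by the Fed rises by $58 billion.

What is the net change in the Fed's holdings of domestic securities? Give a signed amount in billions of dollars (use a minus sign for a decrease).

OMO purchase (from banks) $47 billion: securities added to the Fed's portfolio → +$47B.
Currency withdrawal $52 billion: the Fed's securities portfolio is untouched → 0.
Asset purchase (from non-banks) $59 billion: securities added to the Fed's portfolio → +$59B.
Discount-window loan $58 billion: the Fed's securities portfolio is untouched → 0.
Net: 47 + 0 + 59 + 0 = +$106 billion.

+$106 billion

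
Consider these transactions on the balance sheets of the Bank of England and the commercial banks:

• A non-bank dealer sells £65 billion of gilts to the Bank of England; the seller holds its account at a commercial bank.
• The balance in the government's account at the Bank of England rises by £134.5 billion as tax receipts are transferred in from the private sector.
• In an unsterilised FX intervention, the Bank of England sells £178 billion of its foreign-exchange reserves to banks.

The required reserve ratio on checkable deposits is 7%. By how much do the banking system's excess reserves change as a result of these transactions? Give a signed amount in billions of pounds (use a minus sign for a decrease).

-£242.635 billion

Asset purchase (from non-banks) £65 billion: reserves +£65B, deposits +£65B.
Government account inflow £134.5 billion: reserves −£134.5B, deposits −£134.5B.
FX sale £178 billion: reserves −£178B, deposits 0.
Totals: Δreserves = −£247.5B, Δdeposits = −£69.5B.
Δrequired reserves = 7% × −£69.5B = −£4.865B.
Δexcess reserves = Δreserves − Δrequired = −£247.5B − (−£4.865B) = -£242.635 billion.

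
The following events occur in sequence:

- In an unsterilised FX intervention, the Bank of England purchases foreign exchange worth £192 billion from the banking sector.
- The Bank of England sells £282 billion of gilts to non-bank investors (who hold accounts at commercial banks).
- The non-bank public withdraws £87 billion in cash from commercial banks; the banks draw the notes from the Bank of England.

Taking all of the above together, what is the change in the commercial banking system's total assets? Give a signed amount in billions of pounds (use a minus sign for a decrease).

FX purchase £192 billion: just an asset swap on bank balance sheets → 0.
Asset sale (to non-banks) £282 billion: bank balance sheets shrink → −£282B.
Currency withdrawal £87 billion: bank balance sheets shrink → −£87B.
Net: 0 − 282 − 87 = -£369 billion.

-£369 billion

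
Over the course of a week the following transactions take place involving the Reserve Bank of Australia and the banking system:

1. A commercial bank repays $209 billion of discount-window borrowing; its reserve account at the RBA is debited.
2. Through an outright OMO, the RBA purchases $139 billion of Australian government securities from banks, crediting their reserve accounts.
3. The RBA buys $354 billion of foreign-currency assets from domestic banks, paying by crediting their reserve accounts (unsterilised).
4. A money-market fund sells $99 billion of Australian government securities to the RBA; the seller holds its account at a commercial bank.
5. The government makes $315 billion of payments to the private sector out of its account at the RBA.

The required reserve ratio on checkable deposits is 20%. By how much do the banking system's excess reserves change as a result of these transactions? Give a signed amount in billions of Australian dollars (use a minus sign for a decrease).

Discount-window repayment $209 billion: reserves −$209B, deposits 0.
OMO purchase (from banks) $139 billion: reserves +$139B, deposits 0.
FX purchase $354 billion: reserves +$354B, deposits 0.
Asset purchase (from non-banks) $99 billion: reserves +$99B, deposits +$99B.
Government spending $315 billion: reserves +$315B, deposits +$315B.
Totals: Δreserves = +$698B, Δdeposits = +$414B.
Δrequired reserves = 20% × +$414B = +$82.8B.
Δexcess reserves = Δreserves − Δrequired = +$698B − (+$82.8B) = +$615.2 billion.

+$615.2 billion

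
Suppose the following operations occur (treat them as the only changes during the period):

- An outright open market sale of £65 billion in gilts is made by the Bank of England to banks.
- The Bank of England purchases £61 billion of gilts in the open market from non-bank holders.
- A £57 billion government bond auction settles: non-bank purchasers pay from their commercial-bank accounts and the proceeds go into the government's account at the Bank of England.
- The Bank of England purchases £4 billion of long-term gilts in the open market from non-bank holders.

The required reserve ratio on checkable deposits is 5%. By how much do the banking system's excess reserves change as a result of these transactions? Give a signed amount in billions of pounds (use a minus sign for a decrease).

-£57.4 billion

OMO sale (to banks) £65 billion: reserves −£65B, deposits 0.
Asset purchase (from non-banks) £61 billion: reserves +£61B, deposits +£61B.
Government account inflow £57 billion: reserves −£57B, deposits −£57B.
Asset purchase (from non-banks) £4 billion: reserves +£4B, deposits +£4B.
Totals: Δreserves = −£57B, Δdeposits = +£8B.
Δrequired reserves = 5% × +£8B = +£0.4B.
Δexcess reserves = Δreserves − Δrequired = −£57B − (+£0.4B) = -£57.4 billion.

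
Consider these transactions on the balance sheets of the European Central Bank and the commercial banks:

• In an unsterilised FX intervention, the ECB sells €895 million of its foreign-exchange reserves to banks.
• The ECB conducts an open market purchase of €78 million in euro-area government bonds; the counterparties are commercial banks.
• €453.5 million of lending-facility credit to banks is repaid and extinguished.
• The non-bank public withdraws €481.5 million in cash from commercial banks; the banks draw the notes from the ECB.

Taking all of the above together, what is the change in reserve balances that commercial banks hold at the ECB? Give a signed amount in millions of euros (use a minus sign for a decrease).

-€1752 million

ECB balance sheet:
  Assets:      Securities +€78M, Loans to banks −€453.5M, Foreign assets −€895M
  Liabilities: Bank reserves −€1752M, Currency in circulation +€481.5M
Commercial banking system:
  Assets:      Reserves at CB −€1752M, Securities −€78M, Foreign assets +€895M
  Liabilities: Checkable deposits −€481.5M, Borrowings from CB −€453.5M
So the change in reserve balances that commercial banks hold at the ECB is -€1752 million.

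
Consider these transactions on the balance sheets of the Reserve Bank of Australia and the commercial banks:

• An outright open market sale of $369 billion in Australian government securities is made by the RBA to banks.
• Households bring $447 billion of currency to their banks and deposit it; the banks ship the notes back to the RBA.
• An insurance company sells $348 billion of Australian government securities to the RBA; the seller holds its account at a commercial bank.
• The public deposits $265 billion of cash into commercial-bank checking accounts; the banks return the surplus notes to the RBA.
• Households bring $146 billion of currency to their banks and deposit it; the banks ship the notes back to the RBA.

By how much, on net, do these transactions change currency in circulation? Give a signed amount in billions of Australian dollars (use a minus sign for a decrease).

RBA balance sheet:
  Assets:      Securities −$21B
  Liabilities: Bank reserves +$837B, Currency in circulation −$858B
So the change in currency in circulation is -$858 billion.

-$858 billion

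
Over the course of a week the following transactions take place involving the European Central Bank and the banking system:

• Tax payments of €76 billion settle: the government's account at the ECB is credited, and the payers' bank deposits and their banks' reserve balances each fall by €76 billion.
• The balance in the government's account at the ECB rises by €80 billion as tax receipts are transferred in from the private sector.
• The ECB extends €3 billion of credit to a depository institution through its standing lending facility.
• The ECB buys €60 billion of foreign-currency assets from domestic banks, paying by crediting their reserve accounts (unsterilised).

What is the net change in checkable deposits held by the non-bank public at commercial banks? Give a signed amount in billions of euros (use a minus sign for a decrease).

-€156 billion

ECB balance sheet:
  Assets:      Loans to banks +€3B, Foreign assets +€60B
  Liabilities: Bank reserves −€93B, Government deposits +€156B
Commercial banking system:
  Assets:      Reserves at CB −€93B, Foreign assets −€60B
  Liabilities: Checkable deposits −€156B, Borrowings from CB +€3B
So the change in checkable deposits held by the non-bank public at commercial banks is -€156 billion.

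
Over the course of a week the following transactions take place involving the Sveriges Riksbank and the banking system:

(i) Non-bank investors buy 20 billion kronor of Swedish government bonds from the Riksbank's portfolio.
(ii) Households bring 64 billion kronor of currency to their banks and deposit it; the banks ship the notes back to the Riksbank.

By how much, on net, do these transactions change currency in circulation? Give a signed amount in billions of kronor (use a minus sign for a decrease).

-64 billion

Asset sale (to non-banks) 20 billion kronor: no currency enters or leaves circulation → 0.
Currency deposit 64 billion kronor: notes return to the central bank → −64B.
Net: 0 − 64 = -64 billion.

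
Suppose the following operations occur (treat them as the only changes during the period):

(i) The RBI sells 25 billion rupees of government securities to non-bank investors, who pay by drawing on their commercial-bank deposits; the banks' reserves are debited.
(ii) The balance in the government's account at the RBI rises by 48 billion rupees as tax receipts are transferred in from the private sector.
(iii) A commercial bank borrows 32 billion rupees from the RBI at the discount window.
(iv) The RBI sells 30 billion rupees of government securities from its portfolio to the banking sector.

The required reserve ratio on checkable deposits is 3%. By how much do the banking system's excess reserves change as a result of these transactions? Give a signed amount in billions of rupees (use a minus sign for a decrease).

Asset sale (to non-banks) 25 billion rupees: reserves −25B, deposits −25B.
Government account inflow 48 billion rupees: reserves −48B, deposits −48B.
Discount-window loan 32 billion rupees: reserves +32B, deposits 0.
OMO sale (to banks) 30 billion rupees: reserves −30B, deposits 0.
Totals: Δreserves = −71B, Δdeposits = −73B.
Δrequired reserves = 3% × −73B = −2.19B.
Δexcess reserves = Δreserves − Δrequired = −71B − (−2.19B) = -68.81 billion.

-68.81 billion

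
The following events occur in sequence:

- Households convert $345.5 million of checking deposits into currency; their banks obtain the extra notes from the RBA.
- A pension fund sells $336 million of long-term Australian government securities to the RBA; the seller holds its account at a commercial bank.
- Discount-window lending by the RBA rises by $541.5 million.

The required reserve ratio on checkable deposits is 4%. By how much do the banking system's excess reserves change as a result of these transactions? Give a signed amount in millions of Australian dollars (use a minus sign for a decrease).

Currency withdrawal $345.5 million: reserves −$345.5M, deposits −$345.5M.
Asset purchase (from non-banks) $336 million: reserves +$336M, deposits +$336M.
Discount-window loan $541.5 million: reserves +$541.5M, deposits 0.
Totals: Δreserves = +$532M, Δdeposits = −$9.5M.
Δrequired reserves = 4% × −$9.5M = −$0.38M.
Δexcess reserves = Δreserves − Δrequired = +$532M − (−$0.38M) = +$532.38 million.

+$532.38 million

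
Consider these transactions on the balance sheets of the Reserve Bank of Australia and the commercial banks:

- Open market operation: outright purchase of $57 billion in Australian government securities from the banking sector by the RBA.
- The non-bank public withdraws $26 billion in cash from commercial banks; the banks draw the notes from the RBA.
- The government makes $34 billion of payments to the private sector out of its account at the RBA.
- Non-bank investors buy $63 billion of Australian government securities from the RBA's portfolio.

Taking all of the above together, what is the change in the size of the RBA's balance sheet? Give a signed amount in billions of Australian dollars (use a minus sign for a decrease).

-$6 billion

RBA balance sheet:
  Assets:      Securities −$6B
  Liabilities: Bank reserves +$2B, Currency in circulation +$26B, Government deposits −$34B
Commercial banking system:
  Assets:      Reserves at CB +$2B, Securities −$57B
  Liabilities: Checkable deposits −$55B
Change in total RBA assets = -$6 billion.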